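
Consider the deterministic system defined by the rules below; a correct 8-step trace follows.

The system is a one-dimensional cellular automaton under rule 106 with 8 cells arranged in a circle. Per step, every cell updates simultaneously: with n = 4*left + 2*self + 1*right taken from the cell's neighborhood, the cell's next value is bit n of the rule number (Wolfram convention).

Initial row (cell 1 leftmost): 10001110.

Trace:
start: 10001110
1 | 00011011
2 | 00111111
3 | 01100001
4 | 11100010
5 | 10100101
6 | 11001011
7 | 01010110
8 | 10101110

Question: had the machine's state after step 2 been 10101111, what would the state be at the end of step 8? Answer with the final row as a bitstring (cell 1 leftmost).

01011110

state after step 2 := 10101111
3 | 11011000
4 | 11111001
5 | 00001011
6 | 00010111
7 | 00101101
8 | 01011110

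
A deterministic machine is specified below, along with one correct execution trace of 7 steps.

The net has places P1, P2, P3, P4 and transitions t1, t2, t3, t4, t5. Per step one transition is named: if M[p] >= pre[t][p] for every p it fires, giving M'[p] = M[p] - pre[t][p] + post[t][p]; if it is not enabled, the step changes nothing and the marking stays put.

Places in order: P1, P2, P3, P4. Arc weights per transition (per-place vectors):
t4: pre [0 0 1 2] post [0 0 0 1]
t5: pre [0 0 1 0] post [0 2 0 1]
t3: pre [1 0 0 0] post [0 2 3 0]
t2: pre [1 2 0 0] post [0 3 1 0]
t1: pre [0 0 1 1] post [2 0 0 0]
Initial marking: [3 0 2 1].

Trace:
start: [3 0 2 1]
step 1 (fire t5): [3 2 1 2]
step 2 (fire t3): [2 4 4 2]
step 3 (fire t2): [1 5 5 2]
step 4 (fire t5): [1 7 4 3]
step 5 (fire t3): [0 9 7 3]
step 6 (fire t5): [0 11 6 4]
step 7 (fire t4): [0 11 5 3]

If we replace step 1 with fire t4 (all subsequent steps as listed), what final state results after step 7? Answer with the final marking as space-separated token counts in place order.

0 9 6 2

(re-executing from step 1 with the substitution; state before step 1: [3 0 2 1])
step 1 (fire t4): [3 0 2 1]
step 2 (fire t3): [2 2 5 1]
step 3 (fire t2): [1 3 6 1]
step 4 (fire t5): [1 5 5 2]
step 5 (fire t3): [0 7 8 2]
step 6 (fire t5): [0 9 7 3]
step 7 (fire t4): [0 9 6 2]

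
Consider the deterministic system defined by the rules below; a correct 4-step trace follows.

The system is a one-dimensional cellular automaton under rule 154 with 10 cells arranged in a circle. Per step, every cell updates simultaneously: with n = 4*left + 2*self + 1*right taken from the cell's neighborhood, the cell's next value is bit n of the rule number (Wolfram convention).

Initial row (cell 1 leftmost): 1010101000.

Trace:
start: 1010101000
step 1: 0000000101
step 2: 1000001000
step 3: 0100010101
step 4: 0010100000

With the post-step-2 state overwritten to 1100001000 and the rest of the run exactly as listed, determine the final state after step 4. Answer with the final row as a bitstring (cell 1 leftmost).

0001100001

state after step 2 := 1100001000
step 3: 1010010101
step 4: 0001100001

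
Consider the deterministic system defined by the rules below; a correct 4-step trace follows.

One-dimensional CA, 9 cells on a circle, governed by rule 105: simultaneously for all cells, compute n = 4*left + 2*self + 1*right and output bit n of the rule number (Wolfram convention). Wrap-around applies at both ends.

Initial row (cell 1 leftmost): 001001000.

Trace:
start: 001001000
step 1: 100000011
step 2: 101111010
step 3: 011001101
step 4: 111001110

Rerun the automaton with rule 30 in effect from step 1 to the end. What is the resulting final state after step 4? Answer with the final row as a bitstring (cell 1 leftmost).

(re-executing steps 1..4 under rule 30; state before step 1: 001001000)
step 1: 011111100
step 2: 110000010
step 3: 101000110
step 4: 101101100

101101100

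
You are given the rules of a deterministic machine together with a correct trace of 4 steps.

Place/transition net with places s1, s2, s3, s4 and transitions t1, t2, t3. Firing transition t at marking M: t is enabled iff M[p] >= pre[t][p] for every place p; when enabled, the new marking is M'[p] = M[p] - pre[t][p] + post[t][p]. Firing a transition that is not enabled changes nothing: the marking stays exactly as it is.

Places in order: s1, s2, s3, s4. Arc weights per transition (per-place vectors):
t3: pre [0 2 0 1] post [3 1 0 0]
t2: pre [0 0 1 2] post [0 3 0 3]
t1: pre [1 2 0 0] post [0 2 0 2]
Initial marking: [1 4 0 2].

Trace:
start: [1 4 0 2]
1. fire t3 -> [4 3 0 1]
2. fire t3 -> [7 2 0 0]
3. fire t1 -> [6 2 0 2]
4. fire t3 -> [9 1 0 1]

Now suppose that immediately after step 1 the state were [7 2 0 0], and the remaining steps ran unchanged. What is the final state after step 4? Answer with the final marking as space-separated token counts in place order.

state after step 1 := [7 2 0 0]
2. fire t3 -> [7 2 0 0]
3. fire t1 -> [6 2 0 2]
4. fire t3 -> [9 1 0 1]

9 1 0 1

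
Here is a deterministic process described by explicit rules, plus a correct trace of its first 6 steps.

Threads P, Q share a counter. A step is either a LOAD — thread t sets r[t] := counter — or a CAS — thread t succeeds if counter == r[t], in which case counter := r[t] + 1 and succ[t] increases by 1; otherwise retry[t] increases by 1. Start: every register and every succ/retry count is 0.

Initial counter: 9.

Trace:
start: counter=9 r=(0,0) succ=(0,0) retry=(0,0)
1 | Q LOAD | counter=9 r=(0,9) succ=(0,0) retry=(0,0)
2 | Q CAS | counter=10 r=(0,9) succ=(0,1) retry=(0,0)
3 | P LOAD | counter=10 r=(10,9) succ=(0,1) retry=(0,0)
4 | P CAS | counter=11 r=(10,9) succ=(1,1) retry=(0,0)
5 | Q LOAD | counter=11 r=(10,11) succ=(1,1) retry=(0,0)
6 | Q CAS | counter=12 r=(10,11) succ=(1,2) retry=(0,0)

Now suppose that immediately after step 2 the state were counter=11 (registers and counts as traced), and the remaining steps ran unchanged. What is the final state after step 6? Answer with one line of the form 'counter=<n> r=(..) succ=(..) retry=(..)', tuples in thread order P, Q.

state after step 2 := counter=11 r=(0,9) succ=(0,1) retry=(0,0)
3 | P LOAD | counter=11 r=(11,9) succ=(0,1) retry=(0,0)
4 | P CAS | counter=12 r=(11,9) succ=(1,1) retry=(0,0)
5 | Q LOAD | counter=12 r=(11,12) succ=(1,1) retry=(0,0)
6 | Q CAS | counter=13 r=(11,12) succ=(1,2) retry=(0,0)

counter=13 r=(11,12) succ=(1,2) retry=(0,0)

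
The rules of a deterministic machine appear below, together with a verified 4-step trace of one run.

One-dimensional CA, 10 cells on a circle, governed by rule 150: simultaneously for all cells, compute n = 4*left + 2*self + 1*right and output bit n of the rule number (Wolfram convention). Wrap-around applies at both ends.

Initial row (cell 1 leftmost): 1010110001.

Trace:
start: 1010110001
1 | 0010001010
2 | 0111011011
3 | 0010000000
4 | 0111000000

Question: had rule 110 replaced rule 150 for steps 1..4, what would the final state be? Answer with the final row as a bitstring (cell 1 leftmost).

(re-executing steps 1..4 under rule 110; state before step 1: 1010110001)
1 | 1111110011
2 | 0000010110
3 | 0000111110
4 | 0001100010

0001100010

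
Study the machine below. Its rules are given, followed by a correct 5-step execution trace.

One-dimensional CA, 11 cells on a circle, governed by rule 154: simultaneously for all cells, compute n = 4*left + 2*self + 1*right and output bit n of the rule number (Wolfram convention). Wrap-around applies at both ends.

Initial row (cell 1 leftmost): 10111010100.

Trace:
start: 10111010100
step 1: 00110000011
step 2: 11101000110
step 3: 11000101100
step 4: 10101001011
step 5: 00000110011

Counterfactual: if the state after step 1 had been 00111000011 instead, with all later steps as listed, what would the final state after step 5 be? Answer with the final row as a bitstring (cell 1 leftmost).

10000110011

state after step 1 := 00111000011
step 2: 11110100110
step 3: 11100011100
step 4: 11010111011
step 5: 10000110011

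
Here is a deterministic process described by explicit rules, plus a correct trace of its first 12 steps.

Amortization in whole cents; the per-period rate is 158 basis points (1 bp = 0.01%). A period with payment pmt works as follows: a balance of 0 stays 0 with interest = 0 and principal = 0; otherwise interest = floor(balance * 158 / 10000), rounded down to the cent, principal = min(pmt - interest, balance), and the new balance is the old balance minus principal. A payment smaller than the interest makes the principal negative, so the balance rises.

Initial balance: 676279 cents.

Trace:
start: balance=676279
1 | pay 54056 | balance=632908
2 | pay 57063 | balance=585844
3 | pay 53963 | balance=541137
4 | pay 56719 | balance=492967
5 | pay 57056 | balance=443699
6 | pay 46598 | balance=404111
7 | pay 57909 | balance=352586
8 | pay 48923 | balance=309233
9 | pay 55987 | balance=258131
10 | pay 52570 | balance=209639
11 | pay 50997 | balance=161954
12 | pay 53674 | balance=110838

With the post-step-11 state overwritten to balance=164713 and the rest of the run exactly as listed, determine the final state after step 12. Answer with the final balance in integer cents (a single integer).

113641

state after step 11 := balance=164713
12 | pay 53674 | balance=113641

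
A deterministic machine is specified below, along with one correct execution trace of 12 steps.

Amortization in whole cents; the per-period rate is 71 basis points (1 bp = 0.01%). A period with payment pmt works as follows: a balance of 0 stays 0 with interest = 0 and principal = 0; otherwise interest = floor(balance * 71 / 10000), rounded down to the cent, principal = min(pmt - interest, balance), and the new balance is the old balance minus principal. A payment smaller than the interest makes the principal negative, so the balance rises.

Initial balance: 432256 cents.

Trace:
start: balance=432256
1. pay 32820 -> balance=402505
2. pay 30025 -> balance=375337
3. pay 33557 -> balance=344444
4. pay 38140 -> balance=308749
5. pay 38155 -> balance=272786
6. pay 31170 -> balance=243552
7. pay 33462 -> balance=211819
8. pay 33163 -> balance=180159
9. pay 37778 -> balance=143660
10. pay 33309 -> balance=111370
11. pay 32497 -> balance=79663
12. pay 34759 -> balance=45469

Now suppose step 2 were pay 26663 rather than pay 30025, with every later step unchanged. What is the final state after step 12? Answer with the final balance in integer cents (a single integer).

49079

(re-executing from step 2 with the substitution; state before step 2: balance=402505)
2. pay 26663 -> balance=378699
3. pay 33557 -> balance=347830
4. pay 38140 -> balance=312159
5. pay 38155 -> balance=276220
6. pay 31170 -> balance=247011
7. pay 33462 -> balance=215302
8. pay 33163 -> balance=183667
9. pay 37778 -> balance=147193
10. pay 33309 -> balance=114929
11. pay 32497 -> balance=83247
12. pay 34759 -> balance=49079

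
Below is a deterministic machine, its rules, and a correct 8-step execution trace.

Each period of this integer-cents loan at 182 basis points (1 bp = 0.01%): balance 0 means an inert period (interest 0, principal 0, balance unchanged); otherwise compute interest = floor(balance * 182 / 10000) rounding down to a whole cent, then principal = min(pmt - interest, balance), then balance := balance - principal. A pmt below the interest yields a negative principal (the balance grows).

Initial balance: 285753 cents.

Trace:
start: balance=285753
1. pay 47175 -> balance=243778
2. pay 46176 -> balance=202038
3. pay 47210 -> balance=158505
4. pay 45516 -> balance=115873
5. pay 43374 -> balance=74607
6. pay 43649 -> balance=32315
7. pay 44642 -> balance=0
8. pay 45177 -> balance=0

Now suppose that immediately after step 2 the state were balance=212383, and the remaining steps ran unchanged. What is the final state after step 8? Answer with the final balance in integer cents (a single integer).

0

state after step 2 := balance=212383
3. pay 47210 -> balance=169038
4. pay 45516 -> balance=126598
5. pay 43374 -> balance=85528
6. pay 43649 -> balance=43435
7. pay 44642 -> balance=0
8. pay 45177 -> balance=0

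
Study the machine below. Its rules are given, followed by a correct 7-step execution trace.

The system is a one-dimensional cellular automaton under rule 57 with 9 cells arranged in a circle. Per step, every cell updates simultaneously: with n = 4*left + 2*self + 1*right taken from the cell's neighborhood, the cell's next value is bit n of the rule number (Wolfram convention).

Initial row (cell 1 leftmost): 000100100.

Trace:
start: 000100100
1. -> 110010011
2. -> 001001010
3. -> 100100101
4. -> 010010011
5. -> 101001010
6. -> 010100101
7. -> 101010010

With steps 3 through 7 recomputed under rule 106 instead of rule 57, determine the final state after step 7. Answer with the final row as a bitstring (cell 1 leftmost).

(re-executing steps 3..7 under rule 106; state before step 3: 001001010)
3. -> 010010100
4. -> 100101000
5. -> 001010001
6. -> 010100010
7. -> 101000100

101000100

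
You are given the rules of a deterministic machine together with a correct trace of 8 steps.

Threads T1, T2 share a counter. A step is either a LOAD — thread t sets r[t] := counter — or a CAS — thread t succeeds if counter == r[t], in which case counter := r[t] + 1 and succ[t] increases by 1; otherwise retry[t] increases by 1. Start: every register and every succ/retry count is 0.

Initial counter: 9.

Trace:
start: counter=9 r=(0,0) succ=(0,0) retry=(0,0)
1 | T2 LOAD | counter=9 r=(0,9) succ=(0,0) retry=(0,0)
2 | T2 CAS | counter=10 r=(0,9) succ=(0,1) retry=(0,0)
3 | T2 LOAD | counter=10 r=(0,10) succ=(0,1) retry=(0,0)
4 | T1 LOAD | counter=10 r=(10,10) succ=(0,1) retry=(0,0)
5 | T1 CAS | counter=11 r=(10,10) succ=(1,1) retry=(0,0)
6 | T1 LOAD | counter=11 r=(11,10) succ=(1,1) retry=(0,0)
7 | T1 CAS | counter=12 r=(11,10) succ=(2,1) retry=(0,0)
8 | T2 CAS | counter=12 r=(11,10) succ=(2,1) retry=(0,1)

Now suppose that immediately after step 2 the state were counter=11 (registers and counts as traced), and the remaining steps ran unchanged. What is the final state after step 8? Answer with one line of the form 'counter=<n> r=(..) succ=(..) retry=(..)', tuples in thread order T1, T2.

counter=13 r=(12,11) succ=(2,1) retry=(0,1)

state after step 2 := counter=11 r=(0,9) succ=(0,1) retry=(0,0)
3 | T2 LOAD | counter=11 r=(0,11) succ=(0,1) retry=(0,0)
4 | T1 LOAD | counter=11 r=(11,11) succ=(0,1) retry=(0,0)
5 | T1 CAS | counter=12 r=(11,11) succ=(1,1) retry=(0,0)
6 | T1 LOAD | counter=12 r=(12,11) succ=(1,1) retry=(0,0)
7 | T1 CAS | counter=13 r=(12,11) succ=(2,1) retry=(0,0)
8 | T2 CAS | counter=13 r=(12,11) succ=(2,1) retry=(0,1)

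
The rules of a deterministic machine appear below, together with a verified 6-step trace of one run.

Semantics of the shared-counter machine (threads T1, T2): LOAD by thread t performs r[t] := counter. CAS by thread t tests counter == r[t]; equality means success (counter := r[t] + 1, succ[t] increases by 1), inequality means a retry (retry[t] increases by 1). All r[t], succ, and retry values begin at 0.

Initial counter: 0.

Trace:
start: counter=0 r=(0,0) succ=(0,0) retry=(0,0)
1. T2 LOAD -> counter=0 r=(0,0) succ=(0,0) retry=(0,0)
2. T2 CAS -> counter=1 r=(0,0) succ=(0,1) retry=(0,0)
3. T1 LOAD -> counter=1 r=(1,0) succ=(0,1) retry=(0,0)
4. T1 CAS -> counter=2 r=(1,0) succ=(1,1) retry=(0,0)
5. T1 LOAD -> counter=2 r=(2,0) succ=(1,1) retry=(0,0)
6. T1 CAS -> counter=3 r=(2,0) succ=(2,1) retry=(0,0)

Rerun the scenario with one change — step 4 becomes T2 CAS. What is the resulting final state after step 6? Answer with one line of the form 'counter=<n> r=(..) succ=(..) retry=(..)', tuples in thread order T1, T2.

counter=2 r=(1,0) succ=(1,1) retry=(0,1)

(re-executing from step 4 with the substitution; state before step 4: counter=1 r=(1,0) succ=(0,1) retry=(0,0))
4. T2 CAS -> counter=1 r=(1,0) succ=(0,1) retry=(0,1)
5. T1 LOAD -> counter=1 r=(1,0) succ=(0,1) retry=(0,1)
6. T1 CAS -> counter=2 r=(1,0) succ=(1,1) retry=(0,1)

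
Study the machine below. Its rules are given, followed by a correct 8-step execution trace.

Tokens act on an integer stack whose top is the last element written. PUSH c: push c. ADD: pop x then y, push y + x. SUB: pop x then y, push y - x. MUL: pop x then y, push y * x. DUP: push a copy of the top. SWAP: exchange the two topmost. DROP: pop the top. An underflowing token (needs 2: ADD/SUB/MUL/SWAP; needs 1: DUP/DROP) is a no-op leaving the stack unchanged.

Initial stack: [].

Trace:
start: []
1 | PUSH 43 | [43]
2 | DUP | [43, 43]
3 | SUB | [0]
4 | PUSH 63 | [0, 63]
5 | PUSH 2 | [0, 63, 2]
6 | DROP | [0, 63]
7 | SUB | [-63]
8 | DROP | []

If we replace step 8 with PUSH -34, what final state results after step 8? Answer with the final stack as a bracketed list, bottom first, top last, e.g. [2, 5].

[-63, -34]

(re-executing from step 8 with the substitution; state before step 8: [-63])
8 | PUSH -34 | [-63, -34]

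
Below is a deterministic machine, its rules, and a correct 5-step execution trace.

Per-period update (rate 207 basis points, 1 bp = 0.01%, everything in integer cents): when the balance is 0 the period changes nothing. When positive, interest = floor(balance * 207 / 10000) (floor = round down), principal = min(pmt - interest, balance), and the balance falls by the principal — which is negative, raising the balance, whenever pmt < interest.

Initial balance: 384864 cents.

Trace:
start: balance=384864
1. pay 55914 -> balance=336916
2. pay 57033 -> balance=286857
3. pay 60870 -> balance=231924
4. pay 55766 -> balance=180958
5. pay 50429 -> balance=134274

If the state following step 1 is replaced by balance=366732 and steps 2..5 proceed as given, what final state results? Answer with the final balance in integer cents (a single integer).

state after step 1 := balance=366732
2. pay 57033 -> balance=317290
3. pay 60870 -> balance=262987
4. pay 55766 -> balance=212664
5. pay 50429 -> balance=166637

166637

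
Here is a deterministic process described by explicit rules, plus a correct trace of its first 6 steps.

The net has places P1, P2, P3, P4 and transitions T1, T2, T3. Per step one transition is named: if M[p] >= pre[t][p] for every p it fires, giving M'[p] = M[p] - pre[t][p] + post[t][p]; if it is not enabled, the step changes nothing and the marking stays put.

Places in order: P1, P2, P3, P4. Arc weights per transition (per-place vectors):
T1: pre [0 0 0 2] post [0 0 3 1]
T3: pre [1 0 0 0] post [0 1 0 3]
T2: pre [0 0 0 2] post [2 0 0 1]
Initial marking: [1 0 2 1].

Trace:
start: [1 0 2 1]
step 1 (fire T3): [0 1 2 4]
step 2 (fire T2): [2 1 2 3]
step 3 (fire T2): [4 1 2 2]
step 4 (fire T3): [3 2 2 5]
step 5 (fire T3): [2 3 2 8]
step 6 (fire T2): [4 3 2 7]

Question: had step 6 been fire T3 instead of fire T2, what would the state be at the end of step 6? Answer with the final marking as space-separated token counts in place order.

1 4 2 11

(re-executing from step 6 with the substitution; state before step 6: [2 3 2 8])
step 6 (fire T3): [1 4 2 11]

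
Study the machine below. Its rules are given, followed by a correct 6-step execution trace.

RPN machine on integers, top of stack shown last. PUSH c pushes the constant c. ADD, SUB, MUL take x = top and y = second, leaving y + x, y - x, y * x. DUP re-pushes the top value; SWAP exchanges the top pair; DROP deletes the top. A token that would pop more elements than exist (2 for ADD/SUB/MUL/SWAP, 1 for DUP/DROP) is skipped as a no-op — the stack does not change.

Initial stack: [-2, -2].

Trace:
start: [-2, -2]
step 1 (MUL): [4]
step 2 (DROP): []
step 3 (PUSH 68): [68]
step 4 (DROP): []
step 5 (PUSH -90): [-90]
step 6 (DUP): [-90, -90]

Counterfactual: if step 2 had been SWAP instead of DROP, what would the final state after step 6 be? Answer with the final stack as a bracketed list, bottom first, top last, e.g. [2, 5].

(re-executing from step 2 with the substitution; state before step 2: [4])
step 2 (SWAP): [4]
step 3 (PUSH 68): [4, 68]
step 4 (DROP): [4]
step 5 (PUSH -90): [4, -90]
step 6 (DUP): [4, -90, -90]

[4, -90, -90]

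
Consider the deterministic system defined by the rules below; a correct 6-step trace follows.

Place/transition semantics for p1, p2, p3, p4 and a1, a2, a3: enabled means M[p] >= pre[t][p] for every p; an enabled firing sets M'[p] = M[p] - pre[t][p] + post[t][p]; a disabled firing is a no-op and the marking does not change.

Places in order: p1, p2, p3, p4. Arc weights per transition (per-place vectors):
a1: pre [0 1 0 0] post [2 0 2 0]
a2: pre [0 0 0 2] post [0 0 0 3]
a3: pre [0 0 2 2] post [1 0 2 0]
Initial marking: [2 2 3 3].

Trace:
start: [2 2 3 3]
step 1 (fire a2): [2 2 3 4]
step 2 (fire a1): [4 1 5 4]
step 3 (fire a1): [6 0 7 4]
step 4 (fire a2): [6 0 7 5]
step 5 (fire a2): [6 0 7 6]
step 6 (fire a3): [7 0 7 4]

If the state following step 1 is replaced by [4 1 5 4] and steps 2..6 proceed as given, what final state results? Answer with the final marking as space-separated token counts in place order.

7 0 7 4

state after step 1 := [4 1 5 4]
step 2 (fire a1): [6 0 7 4]
step 3 (fire a1): [6 0 7 4]
step 4 (fire a2): [6 0 7 5]
step 5 (fire a2): [6 0 7 6]
step 6 (fire a3): [7 0 7 4]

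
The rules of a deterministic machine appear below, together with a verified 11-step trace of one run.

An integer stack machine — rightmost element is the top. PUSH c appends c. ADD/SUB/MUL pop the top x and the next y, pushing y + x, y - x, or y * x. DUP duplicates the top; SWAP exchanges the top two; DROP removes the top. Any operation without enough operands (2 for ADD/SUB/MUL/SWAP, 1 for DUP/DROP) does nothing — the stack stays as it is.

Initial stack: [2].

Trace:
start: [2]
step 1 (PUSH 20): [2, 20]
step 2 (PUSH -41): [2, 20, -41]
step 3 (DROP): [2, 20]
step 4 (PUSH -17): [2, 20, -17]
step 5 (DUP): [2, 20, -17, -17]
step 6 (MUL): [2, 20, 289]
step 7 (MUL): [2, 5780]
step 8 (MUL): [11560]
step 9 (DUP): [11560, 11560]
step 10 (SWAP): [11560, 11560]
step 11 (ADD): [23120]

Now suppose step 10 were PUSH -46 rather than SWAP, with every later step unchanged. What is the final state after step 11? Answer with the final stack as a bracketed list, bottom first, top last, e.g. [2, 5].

[11560, 11514]

(re-executing from step 10 with the substitution; state before step 10: [11560, 11560])
step 10 (PUSH -46): [11560, 11560, -46]
step 11 (ADD): [11560, 11514]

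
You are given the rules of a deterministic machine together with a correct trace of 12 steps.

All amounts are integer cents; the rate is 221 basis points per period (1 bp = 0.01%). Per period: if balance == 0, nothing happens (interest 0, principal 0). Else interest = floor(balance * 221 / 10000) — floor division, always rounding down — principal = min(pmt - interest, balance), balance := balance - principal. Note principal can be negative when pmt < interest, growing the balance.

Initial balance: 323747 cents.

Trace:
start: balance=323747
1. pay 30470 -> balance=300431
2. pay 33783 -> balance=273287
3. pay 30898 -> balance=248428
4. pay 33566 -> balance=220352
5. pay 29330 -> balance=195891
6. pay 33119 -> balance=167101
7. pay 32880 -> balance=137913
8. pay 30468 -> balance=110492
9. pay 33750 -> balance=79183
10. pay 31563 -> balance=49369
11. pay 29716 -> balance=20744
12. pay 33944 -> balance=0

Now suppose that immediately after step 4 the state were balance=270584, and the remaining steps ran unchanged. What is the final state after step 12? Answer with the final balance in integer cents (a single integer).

state after step 4 := balance=270584
5. pay 29330 -> balance=247233
6. pay 33119 -> balance=219577
7. pay 32880 -> balance=191549
8. pay 30468 -> balance=165314
9. pay 33750 -> balance=135217
10. pay 31563 -> balance=106642
11. pay 29716 -> balance=79282
12. pay 33944 -> balance=47090

47090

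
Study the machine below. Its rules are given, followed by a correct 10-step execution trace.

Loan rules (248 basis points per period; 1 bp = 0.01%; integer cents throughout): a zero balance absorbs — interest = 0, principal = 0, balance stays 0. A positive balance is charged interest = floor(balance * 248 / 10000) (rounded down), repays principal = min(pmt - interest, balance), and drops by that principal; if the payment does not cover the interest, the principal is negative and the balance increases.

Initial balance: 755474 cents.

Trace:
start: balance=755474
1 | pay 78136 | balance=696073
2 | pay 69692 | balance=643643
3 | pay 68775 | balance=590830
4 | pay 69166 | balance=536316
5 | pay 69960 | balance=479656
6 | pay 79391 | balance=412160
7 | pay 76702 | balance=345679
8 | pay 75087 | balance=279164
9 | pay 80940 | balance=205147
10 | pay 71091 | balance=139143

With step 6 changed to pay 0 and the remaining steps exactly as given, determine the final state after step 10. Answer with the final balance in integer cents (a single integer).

(re-executing from step 6 with the substitution; state before step 6: balance=479656)
6 | pay 0 | balance=491551
7 | pay 76702 | balance=427039
8 | pay 75087 | balance=362542
9 | pay 80940 | balance=290593
10 | pay 71091 | balance=226708

226708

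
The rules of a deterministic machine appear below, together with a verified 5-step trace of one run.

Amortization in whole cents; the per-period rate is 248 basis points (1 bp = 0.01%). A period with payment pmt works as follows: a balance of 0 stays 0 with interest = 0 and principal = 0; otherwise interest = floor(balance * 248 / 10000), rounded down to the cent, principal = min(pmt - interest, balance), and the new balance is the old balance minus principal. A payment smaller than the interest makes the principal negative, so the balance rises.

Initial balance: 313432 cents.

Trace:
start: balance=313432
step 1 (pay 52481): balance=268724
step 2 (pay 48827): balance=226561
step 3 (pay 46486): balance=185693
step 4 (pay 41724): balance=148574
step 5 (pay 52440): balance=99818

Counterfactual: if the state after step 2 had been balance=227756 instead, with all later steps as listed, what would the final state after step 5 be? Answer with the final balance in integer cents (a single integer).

state after step 2 := balance=227756
step 3 (pay 46486): balance=186918
step 4 (pay 41724): balance=149829
step 5 (pay 52440): balance=101104

101104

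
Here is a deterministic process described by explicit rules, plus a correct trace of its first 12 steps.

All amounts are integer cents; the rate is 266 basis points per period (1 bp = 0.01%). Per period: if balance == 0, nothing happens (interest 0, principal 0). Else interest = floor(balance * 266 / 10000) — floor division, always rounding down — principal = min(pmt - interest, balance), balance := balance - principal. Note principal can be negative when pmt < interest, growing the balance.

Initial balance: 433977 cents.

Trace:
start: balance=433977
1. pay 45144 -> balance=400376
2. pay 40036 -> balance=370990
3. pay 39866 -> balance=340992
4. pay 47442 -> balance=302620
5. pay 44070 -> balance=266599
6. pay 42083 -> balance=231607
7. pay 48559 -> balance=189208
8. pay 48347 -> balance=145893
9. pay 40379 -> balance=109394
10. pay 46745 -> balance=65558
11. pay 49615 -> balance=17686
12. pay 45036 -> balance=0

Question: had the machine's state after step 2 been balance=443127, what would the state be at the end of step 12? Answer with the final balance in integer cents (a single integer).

state after step 2 := balance=443127
3. pay 39866 -> balance=415048
4. pay 47442 -> balance=378646
5. pay 44070 -> balance=344647
6. pay 42083 -> balance=311731
7. pay 48559 -> balance=271464
8. pay 48347 -> balance=230337
9. pay 40379 -> balance=196084
10. pay 46745 -> balance=154554
11. pay 49615 -> balance=109050
12. pay 45036 -> balance=66914

66914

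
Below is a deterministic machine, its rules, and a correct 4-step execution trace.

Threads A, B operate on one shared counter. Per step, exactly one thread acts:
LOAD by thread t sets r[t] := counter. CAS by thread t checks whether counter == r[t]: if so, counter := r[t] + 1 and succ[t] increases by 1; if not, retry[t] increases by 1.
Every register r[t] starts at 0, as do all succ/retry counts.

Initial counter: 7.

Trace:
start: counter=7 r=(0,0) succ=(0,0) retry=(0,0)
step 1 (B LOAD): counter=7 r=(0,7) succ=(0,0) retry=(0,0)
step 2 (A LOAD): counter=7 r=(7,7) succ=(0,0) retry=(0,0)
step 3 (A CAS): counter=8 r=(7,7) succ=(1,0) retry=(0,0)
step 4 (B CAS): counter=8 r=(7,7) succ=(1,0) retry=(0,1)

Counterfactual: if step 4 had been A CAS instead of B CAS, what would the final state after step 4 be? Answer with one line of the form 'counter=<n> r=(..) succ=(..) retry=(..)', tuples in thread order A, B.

counter=8 r=(7,7) succ=(1,0) retry=(1,0)

(re-executing from step 4 with the substitution; state before step 4: counter=8 r=(7,7) succ=(1,0) retry=(0,0))
step 4 (A CAS): counter=8 r=(7,7) succ=(1,0) retry=(1,0)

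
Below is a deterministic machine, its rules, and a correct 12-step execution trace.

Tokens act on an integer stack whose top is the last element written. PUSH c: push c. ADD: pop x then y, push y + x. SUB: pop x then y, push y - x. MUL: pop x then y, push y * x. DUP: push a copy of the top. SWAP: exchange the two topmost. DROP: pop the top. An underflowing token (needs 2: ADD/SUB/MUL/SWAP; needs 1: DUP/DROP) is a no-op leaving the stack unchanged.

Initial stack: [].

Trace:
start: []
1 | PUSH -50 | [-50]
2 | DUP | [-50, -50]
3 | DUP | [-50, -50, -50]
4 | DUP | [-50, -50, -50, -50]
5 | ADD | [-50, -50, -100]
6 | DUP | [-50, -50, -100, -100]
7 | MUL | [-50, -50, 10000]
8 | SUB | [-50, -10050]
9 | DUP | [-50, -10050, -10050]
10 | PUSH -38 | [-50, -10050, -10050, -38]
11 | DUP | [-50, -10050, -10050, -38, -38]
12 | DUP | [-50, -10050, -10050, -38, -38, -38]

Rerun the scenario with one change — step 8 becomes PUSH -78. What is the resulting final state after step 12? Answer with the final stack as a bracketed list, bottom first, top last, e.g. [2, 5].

(re-executing from step 8 with the substitution; state before step 8: [-50, -50, 10000])
8 | PUSH -78 | [-50, -50, 10000, -78]
9 | DUP | [-50, -50, 10000, -78, -78]
10 | PUSH -38 | [-50, -50, 10000, -78, -78, -38]
11 | DUP | [-50, -50, 10000, -78, -78, -38, -38]
12 | DUP | [-50, -50, 10000, -78, -78, -38, -38, -38]

[-50, -50, 10000, -78, -78, -38, -38, -38]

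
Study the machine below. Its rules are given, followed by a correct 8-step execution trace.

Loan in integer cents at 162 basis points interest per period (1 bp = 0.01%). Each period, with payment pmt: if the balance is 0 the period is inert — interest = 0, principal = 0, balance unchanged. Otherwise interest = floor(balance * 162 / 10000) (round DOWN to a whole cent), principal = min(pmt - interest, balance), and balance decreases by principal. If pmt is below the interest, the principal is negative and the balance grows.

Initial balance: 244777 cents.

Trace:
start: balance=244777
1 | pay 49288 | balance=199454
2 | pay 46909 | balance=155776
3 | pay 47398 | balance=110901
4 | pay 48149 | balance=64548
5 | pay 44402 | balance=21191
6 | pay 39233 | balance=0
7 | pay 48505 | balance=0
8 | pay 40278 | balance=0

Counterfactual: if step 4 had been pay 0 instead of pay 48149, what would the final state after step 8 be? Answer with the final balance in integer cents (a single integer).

0

(re-executing from step 4 with the substitution; state before step 4: balance=110901)
4 | pay 0 | balance=112697
5 | pay 44402 | balance=70120
6 | pay 39233 | balance=32022
7 | pay 48505 | balance=0
8 | pay 40278 | balance=0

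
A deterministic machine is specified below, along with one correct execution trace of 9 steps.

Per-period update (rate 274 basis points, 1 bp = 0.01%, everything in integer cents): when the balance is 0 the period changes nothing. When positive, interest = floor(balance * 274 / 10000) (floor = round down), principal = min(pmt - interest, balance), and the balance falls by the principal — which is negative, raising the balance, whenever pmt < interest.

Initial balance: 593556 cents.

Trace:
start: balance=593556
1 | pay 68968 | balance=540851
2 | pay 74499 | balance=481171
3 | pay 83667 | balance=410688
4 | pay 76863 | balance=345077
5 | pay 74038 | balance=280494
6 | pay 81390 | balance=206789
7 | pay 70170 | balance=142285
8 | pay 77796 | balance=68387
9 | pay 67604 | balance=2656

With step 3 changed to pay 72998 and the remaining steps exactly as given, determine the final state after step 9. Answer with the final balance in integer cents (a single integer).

(re-executing from step 3 with the substitution; state before step 3: balance=481171)
3 | pay 72998 | balance=421357
4 | pay 76863 | balance=356039
5 | pay 74038 | balance=291756
6 | pay 81390 | balance=218360
7 | pay 70170 | balance=154173
8 | pay 77796 | balance=80601
9 | pay 67604 | balance=15205

15205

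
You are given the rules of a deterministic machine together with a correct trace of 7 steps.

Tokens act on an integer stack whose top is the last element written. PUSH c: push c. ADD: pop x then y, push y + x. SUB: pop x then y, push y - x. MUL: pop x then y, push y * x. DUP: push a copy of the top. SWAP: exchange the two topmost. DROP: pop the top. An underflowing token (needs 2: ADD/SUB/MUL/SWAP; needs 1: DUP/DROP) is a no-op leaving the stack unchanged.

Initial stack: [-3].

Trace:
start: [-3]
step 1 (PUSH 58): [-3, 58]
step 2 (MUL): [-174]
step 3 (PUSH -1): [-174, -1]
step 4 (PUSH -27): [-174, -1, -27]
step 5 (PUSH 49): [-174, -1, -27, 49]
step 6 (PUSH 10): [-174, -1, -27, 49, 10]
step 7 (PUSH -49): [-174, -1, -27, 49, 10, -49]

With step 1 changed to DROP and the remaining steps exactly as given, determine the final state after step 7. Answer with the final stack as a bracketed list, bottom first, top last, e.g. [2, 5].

(re-executing from step 1 with the substitution; state before step 1: [-3])
step 1 (DROP): []
step 2 (MUL): []
step 3 (PUSH -1): [-1]
step 4 (PUSH -27): [-1, -27]
step 5 (PUSH 49): [-1, -27, 49]
step 6 (PUSH 10): [-1, -27, 49, 10]
step 7 (PUSH -49): [-1, -27, 49, 10, -49]

[-1, -27, 49, 10, -49]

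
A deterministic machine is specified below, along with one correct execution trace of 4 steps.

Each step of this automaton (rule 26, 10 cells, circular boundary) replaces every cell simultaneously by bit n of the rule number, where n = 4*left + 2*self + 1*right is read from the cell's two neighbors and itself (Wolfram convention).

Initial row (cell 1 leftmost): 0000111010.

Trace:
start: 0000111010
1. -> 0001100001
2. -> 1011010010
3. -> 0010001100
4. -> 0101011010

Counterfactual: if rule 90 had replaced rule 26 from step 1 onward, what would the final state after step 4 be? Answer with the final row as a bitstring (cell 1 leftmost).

0100100011

(re-executing steps 1..4 under rule 90; state before step 1: 0000111010)
1. -> 0001101001
2. -> 1011100110
3. -> 0010111110
4. -> 0100100011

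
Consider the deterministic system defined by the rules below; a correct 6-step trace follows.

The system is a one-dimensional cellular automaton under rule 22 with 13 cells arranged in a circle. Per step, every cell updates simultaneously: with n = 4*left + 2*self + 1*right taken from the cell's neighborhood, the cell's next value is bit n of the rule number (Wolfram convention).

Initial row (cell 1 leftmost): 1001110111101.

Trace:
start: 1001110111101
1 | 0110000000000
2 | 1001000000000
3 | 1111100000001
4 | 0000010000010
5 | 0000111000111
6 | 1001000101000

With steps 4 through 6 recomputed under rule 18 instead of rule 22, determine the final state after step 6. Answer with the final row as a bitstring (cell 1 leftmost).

(re-executing steps 4..6 under rule 18; state before step 4: 1111100000001)
4 | 0000010000010
5 | 0000101000101
6 | 1001000101000

1001000101000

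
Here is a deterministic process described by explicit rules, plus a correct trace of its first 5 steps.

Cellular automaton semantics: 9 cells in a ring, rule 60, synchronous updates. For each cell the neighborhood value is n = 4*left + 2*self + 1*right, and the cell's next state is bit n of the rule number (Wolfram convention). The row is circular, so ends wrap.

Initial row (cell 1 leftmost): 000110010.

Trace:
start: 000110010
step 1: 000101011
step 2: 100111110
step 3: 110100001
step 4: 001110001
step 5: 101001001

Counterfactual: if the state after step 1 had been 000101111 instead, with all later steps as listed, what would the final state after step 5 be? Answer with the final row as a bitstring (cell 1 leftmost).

111001101

state after step 1 := 000101111
step 2: 100111000
step 3: 110100100
step 4: 101110110
step 5: 111001101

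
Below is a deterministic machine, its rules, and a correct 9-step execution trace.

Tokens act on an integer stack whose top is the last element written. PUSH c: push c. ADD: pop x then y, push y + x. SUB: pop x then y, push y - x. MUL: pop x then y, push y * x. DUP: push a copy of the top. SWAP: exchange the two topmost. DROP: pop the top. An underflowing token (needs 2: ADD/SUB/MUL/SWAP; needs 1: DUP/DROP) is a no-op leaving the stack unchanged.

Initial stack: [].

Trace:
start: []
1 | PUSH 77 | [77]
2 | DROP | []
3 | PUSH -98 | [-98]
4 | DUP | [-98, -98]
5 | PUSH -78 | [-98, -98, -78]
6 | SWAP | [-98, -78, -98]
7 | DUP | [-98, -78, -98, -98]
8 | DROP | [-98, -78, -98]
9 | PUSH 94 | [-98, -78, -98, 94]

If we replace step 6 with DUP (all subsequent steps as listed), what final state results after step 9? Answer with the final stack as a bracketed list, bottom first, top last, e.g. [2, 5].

(re-executing from step 6 with the substitution; state before step 6: [-98, -98, -78])
6 | DUP | [-98, -98, -78, -78]
7 | DUP | [-98, -98, -78, -78, -78]
8 | DROP | [-98, -98, -78, -78]
9 | PUSH 94 | [-98, -98, -78, -78, 94]

[-98, -98, -78, -78, 94]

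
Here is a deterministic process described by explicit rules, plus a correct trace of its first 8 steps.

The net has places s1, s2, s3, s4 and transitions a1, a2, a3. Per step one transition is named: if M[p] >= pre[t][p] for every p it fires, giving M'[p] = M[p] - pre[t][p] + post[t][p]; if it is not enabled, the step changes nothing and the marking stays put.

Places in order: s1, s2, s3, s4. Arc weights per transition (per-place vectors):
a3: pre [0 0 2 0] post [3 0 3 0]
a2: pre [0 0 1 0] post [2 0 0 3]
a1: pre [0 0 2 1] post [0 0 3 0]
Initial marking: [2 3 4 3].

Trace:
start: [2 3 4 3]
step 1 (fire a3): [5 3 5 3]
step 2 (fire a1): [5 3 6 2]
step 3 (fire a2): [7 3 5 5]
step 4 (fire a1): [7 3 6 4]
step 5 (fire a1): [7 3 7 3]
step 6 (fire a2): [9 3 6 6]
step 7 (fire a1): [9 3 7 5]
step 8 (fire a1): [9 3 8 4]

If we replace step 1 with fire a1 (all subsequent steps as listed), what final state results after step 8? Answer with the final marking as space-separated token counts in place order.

6 3 8 3

(re-executing from step 1 with the substitution; state before step 1: [2 3 4 3])
step 1 (fire a1): [2 3 5 2]
step 2 (fire a1): [2 3 6 1]
step 3 (fire a2): [4 3 5 4]
step 4 (fire a1): [4 3 6 3]
step 5 (fire a1): [4 3 7 2]
step 6 (fire a2): [6 3 6 5]
step 7 (fire a1): [6 3 7 4]
step 8 (fire a1): [6 3 8 3]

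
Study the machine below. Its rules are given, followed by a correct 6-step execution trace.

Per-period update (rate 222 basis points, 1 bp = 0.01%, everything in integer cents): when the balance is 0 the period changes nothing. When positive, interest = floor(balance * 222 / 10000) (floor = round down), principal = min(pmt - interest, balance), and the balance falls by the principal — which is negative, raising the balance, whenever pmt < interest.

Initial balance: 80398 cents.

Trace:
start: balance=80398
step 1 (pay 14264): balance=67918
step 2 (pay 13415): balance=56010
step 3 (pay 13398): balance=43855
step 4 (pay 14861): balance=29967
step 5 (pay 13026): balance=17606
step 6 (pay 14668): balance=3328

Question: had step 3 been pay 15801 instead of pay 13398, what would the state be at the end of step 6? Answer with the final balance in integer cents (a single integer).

762

(re-executing from step 3 with the substitution; state before step 3: balance=56010)
step 3 (pay 15801): balance=41452
step 4 (pay 14861): balance=27511
step 5 (pay 13026): balance=15095
step 6 (pay 14668): balance=762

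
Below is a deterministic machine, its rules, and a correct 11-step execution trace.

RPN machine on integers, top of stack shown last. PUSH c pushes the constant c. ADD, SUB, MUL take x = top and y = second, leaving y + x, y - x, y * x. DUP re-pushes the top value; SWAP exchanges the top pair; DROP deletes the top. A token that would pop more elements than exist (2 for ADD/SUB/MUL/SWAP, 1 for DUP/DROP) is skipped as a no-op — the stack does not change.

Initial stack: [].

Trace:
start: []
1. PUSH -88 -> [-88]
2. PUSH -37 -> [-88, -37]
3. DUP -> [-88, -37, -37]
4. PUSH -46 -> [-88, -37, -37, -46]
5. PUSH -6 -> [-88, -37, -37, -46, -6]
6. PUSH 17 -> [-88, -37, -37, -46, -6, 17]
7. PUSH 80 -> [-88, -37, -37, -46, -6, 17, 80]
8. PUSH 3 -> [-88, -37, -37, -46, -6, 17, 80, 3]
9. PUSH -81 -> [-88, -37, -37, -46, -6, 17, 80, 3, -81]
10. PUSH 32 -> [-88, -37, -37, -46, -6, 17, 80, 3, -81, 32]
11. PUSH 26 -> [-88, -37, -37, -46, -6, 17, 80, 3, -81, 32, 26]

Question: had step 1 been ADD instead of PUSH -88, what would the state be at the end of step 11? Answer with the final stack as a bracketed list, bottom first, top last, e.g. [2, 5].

[-37, -37, -46, -6, 17, 80, 3, -81, 32, 26]

(re-executing from step 1 with the substitution; state before step 1: [])
1. ADD -> []
2. PUSH -37 -> [-37]
3. DUP -> [-37, -37]
4. PUSH -46 -> [-37, -37, -46]
5. PUSH -6 -> [-37, -37, -46, -6]
6. PUSH 17 -> [-37, -37, -46, -6, 17]
7. PUSH 80 -> [-37, -37, -46, -6, 17, 80]
8. PUSH 3 -> [-37, -37, -46, -6, 17, 80, 3]
9. PUSH -81 -> [-37, -37, -46, -6, 17, 80, 3, -81]
10. PUSH 32 -> [-37, -37, -46, -6, 17, 80, 3, -81, 32]
11. PUSH 26 -> [-37, -37, -46, -6, 17, 80, 3, -81, 32, 26]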